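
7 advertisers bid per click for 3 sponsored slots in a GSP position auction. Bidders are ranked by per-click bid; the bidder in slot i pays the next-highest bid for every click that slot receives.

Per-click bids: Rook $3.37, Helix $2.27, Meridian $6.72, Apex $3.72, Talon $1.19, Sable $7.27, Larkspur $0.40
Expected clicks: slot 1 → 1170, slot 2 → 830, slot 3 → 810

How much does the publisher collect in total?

Total revenue: $13679.70

Ranked by bid: $7.27 (Sable) > $6.72 (Meridian) > $3.72 (Apex) > $3.37 (Rook) > …
Slot 1: Sable pays $6.72 × 1170 = $7862.40
Slot 2: Meridian pays $3.72 × 830 = $3087.60
Slot 3: Apex pays $3.37 × 810 = $2729.70
Total = $13679.70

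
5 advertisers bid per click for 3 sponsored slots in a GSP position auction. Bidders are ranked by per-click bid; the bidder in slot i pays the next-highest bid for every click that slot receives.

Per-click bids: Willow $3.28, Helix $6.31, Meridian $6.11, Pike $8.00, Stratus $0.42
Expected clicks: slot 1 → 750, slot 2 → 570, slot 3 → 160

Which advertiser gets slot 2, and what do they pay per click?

Helix; $6.11 per click

Per-click bids in order: $8.00 (Pike) > $6.31 (Helix) > $6.11 (Meridian) > $3.28 (Willow) > …
Slot 2 goes to the second-ranked bidder, Helix, who pays the next bid down: $6.11/click.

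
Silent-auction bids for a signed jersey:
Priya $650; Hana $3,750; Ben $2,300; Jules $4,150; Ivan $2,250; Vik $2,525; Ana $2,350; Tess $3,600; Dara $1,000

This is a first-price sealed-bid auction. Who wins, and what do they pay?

Bids ranked: 4,150 (Jules) > 3,750 (Hana) > 3,600 (Tess) > 2,525 (Vik) > 2,350 (Ana) > 2,300 (Ben) > …
Jules has the highest bid and pays exactly that: $4,150.

Jules pays $4,150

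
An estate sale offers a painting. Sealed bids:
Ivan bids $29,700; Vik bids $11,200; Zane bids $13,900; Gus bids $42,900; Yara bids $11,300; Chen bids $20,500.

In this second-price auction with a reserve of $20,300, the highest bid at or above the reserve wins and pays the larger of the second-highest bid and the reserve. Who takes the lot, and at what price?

Gus pays $29,700

Rule: the highest bid at or above the reserve wins and pays the larger of the second-highest bid and the reserve.
Bids ranked: 42,900 (Gus) > 29,700 (Ivan) > 20,500 (Chen) > 13,900 (Zane) > 11,300 (Yara) > 11,200 (Vik)
Highest eligible bid: Gus at $42,900.
max(second-highest $29,700, reserve $20,300) = $29,700; the reserve does not bind.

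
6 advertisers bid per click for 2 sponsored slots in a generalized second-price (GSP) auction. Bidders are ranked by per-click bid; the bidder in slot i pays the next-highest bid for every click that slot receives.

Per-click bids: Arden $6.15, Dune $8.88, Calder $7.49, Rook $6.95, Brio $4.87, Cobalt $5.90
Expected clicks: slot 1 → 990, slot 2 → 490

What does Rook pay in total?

Ranked by bid: $8.88 (Dune) > $7.49 (Calder) > $6.95 (Rook) > …
Rook ranks below slot 2 → no slot, pays nothing.

Rook pays $0.00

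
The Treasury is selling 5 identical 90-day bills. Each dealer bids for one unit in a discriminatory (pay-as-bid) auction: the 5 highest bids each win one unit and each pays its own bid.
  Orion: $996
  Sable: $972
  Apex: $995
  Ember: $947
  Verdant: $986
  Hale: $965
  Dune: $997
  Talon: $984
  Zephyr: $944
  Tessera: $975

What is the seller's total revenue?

Total revenue: $4,958

Bids ranked high→low: 997 (Dune), 996 (Orion), 995 (Apex), 986 (Verdant), 984 (Talon), 975 (Tessera), 972 (Sable), …
Winners (5 units): Dune, Orion, Apex, Verdant, Talon.
Total revenue = 997 + 996 + 995 + 986 + 984 = $4,958.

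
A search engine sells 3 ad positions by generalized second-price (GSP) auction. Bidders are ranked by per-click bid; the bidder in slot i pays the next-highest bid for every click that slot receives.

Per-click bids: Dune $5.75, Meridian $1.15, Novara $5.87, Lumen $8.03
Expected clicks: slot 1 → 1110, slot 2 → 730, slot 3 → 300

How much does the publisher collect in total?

Per-click bids in order: $8.03 (Lumen) > $5.87 (Novara) > $5.75 (Dune) > $1.15 (Meridian)
Slot 1: Lumen pays $5.87 × 1110 = $6515.70
Slot 2: Novara pays $5.75 × 730 = $4197.50
Slot 3: Dune pays $1.15 × 300 = $345.00
Total = $11058.20

Total revenue: $11058.20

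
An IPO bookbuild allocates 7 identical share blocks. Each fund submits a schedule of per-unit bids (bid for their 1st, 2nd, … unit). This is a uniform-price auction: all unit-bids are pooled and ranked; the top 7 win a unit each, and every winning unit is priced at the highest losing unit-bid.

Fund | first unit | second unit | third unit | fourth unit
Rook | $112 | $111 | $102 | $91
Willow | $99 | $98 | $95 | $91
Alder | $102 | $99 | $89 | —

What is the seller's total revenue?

Merging the schedules and taking the best 7: 112 (Rook-1), 111 (Rook-2), 102 (Rook-3), 102 (Alder-1), 99 (Willow-1), 99 (Alder-2), 98 (Willow-2)
The (k+1)-th unit-bid is $95.
Allocation: Alder 2, Rook 3, Willow 2. Every unit priced at $95.
Revenue = 7 × 95 = $665.

Total revenue: $665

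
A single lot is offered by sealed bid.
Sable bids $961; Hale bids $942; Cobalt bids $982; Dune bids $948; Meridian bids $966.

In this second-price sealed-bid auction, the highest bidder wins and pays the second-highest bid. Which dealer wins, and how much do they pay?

Cobalt pays $966

Bids in order: 982 (Cobalt) > 966 (Meridian) > 961 (Sable) > 948 (Dune) > 942 (Hale)
Cobalt is highest; pays the second-highest bid, $966.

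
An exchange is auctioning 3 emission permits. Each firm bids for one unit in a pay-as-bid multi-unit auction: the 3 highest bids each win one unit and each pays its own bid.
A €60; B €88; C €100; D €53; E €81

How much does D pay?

D pays €0

Ordering the bids: 100 (C), 88 (B), 81 (E), 60 (A), 53 (D)
The 3 highest are C, B, E.
D does not win → €0.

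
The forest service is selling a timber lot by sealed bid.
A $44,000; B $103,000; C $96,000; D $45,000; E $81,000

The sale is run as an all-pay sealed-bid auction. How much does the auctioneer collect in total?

Bids in order: 103,000 (B) > 96,000 (C) > 81,000 (E) > 45,000 (D) > 44,000 (A)
B wins with the top bid; all bids are sunk regardless.
Every bidder forfeits their bid regardless of winning.
Revenue = 44,000 + 103,000 + 96,000 + 45,000 + 81,000 = $369,000.

Total revenue: $369,000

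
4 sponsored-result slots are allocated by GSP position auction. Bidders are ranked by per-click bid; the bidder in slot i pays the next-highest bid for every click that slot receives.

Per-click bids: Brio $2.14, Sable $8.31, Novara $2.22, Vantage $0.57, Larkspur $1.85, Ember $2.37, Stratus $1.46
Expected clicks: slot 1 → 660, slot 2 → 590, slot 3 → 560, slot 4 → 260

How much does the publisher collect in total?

Sorting advertisers: $8.31 (Sable) > $2.37 (Ember) > $2.22 (Novara) > $2.14 (Brio) > $1.85 (Larkspur) > …
Slot 1: Sable pays $2.37 × 660 = $1564.20
Slot 2: Ember pays $2.22 × 590 = $1309.80
Slot 3: Novara pays $2.14 × 560 = $1198.40
Slot 4: Brio pays $1.85 × 260 = $481.00
Total = $4553.40

Total revenue: $4553.40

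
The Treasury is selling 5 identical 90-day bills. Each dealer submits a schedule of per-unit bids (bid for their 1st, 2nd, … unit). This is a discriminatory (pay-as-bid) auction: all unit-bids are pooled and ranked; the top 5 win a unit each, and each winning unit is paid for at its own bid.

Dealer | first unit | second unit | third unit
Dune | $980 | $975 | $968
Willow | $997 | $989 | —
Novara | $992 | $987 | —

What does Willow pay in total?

Willow pays $1,986

All unit-bids, highest first — top 5: 997 (Willow-1), 992 (Novara-1), 989 (Willow-2), 987 (Novara-2), 980 (Dune-1)
Next rejected bid: $975 (not a price — pay-as-bid).
Willow's winning unit-bids: 997 + 989 = $1,986.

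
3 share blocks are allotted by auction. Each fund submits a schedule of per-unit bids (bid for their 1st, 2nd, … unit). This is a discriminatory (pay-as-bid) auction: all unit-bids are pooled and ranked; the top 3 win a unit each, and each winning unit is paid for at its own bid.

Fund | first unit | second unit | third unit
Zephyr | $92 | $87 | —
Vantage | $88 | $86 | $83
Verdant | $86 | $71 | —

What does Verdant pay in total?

Verdant pays $0

Merging the schedules and taking the best 3: 92 (Zephyr-1), 88 (Vantage-1), 87 (Zephyr-2)
Next rejected bid: $86 (not a price — pay-as-bid).
Verdant wins no units.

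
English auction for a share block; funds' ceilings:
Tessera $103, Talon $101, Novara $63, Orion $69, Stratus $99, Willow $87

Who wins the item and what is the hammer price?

Sorting limits: 103 (Tessera) > 101 (Talon) > 99 (Stratus) > 87 (Willow) > 69 (Orion) > 63 (Novara)
Bidding ends when Talon exits at $101; Tessera takes it.

Tessera wins at $101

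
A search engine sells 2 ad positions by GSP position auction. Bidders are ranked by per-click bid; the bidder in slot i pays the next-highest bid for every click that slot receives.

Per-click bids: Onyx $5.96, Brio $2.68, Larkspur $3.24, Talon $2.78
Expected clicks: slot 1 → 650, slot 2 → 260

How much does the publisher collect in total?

Total revenue: $2828.80

Per-click bids in order: $5.96 (Onyx) > $3.24 (Larkspur) > $2.78 (Talon) > …
Slot 1: Onyx pays $3.24 × 650 = $2106.00
Slot 2: Larkspur pays $2.78 × 260 = $722.80
Total = $2828.80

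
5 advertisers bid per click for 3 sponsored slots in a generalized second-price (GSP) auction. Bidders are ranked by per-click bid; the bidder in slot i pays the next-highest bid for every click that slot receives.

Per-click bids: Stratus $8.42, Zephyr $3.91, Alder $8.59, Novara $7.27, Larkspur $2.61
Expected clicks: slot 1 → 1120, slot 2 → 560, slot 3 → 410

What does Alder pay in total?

Alder pays $9430.40

Per-click bids in order: $8.59 (Alder) > $8.42 (Stratus) > $7.27 (Novara) > $3.91 (Zephyr) > …
Alder holds slot 1 → pays next bid $8.42 × 1120 clicks = $9430.40.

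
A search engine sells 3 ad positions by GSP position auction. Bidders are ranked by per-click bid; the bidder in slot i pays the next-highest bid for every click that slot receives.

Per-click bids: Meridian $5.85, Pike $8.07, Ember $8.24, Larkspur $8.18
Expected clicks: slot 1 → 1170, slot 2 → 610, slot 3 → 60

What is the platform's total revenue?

Per-click bids in order: $8.24 (Ember) > $8.18 (Larkspur) > $8.07 (Pike) > $5.85 (Meridian)
Slot 1: Ember pays $8.18 × 1170 = $9570.60
Slot 2: Larkspur pays $8.07 × 610 = $4922.70
Slot 3: Pike pays $5.85 × 60 = $351.00
Total = $14844.30

Total revenue: $14844.30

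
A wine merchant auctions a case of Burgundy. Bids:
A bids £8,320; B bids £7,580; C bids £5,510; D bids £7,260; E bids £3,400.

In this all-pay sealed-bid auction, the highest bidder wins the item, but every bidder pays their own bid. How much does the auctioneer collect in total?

Total revenue: £32,070

Sorting bids: 8,320 (A) > 7,580 (B) > 7,260 (D) > 5,510 (C) > 3,400 (E)
Every bidder forfeits their bid regardless of winning.
Revenue = 8,320 + 7,580 + 5,510 + 7,260 + 3,400 = £32,070.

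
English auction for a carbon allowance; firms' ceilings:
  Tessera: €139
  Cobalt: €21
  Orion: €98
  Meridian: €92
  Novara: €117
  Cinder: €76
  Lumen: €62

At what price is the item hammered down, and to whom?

Ascending (English) auction: the price rises until one bidder remains; the winner pays the price at which the last rival dropped out.
Limits ranked: 139 (Tessera) > 117 (Novara) > 98 (Orion) > 92 (Meridian) > 76 (Cinder) > 62 (Lumen) > …
Novara is the last rival to drop out, at €117; Tessera remains and wins at that price.

Tessera wins at €117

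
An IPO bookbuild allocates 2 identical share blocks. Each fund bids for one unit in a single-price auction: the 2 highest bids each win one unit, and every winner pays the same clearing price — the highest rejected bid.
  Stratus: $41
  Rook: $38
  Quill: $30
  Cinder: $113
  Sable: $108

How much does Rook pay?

Ordering the bids: 113 (Cinder), 108 (Sable), 41 (Stratus), 38 (Rook), …
Winners (2 units): Cinder, Sable.
Clearing price = highest rejected bid = $41.
Rook does not win → pays $0.

Rook pays $0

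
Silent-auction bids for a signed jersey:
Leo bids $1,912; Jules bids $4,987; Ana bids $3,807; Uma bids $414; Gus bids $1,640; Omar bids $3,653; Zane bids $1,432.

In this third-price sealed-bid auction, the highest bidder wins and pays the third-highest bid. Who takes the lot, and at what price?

Jules pays $3,653

Bids in order: 4,987 (Jules) > 3,807 (Ana) > 3,653 (Omar) > 1,912 (Leo) > 1,640 (Gus) > 1,432 (Zane) > …
Jules wins; payment is bid #3 in the ranking = $3,653.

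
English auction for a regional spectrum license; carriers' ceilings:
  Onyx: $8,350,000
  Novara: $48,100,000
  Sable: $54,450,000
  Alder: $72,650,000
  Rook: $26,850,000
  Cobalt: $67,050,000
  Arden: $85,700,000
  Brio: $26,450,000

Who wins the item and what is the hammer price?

Open ascending-bid auction: the price rises until one bidder remains; the winner pays the price at which the last rival dropped out.
Limits in order: 85,700,000 (Arden) > 72,650,000 (Alder) > 67,050,000 (Cobalt) > 54,450,000 (Sable) > 48,100,000 (Novara) > 26,850,000 (Rook) > …
Alder is the last rival to drop out, at $72,650,000; Arden remains and wins at that price.

Arden wins at $72,650,000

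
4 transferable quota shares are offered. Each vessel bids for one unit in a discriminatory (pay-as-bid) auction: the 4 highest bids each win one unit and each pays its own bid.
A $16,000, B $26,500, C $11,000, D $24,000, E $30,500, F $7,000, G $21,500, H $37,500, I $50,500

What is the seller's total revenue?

Total revenue: $145,000

Bids ranked high→low: 50,500 (I), 37,500 (H), 30,500 (E), 26,500 (B), 24,000 (D), 21,500 (G), …
Winners (4 units): I, H, E, B.
Total revenue = 50,500 + 37,500 + 30,500 + 26,500 = $145,000.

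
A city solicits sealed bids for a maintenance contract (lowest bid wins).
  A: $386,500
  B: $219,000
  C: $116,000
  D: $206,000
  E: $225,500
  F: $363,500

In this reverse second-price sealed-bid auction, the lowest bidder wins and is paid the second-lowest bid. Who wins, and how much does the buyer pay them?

Bids in order: 116,000 (C) < 206,000 (D) < 219,000 (B) < 225,500 (E) < 363,500 (F) < 386,500 (A)
Second-price: C is paid D's bid of $206,000.

C is paid $206,000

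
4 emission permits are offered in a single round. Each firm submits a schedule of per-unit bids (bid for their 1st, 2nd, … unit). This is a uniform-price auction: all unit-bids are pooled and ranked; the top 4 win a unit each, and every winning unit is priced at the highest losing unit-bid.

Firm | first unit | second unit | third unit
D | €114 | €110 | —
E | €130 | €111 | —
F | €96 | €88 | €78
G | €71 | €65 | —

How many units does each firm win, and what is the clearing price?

Merging the schedules and taking the best 4: 130 (E-1), 114 (D-1), 111 (E-2), 110 (D-2)
Highest rejected unit-bid = €96.
Allocation: D 2, E 2.

D 2, E 2; clearing price €96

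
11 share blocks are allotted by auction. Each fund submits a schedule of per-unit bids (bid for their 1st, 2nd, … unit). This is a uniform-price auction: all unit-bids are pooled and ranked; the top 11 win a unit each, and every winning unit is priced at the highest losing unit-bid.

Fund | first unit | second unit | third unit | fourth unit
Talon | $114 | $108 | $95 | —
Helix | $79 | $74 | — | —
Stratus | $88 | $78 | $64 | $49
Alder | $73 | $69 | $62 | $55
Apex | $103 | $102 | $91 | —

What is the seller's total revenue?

Total revenue: $759

All unit-bids, highest first — top 11: 114 (Talon-1), 108 (Talon-2), 103 (Apex-1), 102 (Apex-2), 95 (Talon-3), 91 (Apex-3), 88 (Stratus-1), 79 (Helix-1), 78 (Stratus-2), 74 (Helix-2), 73 (Alder-1)
First bid not allocated: $69.
Allocation: Alder 1, Apex 3, Helix 2, Stratus 2, Talon 3. Every unit priced at $69.
Revenue = 11 × 69 = $759.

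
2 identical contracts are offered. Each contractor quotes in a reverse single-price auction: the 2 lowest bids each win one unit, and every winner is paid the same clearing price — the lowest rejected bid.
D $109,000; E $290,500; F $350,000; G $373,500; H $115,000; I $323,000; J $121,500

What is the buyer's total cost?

Sorting: 109,000 (D), 115,000 (H), 121,500 (J), 290,500 (E), …
Winners (2 units): D, H.
Lowest unsuccessful bid: $121,500 → clearing price.
Total cost = 2 × $121,500 = $243,000.

Total cost: $243,000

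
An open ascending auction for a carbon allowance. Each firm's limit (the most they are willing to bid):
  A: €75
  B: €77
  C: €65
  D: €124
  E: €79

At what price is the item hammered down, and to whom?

D wins at €79

Limits in order: 124 (D) > 79 (E) > 77 (B) > 75 (A) > 65 (C)
Bidding ends when E exits at €79; D takes it.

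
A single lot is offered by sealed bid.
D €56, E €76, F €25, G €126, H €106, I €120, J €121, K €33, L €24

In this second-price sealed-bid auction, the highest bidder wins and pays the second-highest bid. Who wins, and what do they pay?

Second-price sealed-bid auction: the highest bidder wins and pays the second-highest bid.
Bids in order: 126 (G) > 121 (J) > 120 (I) > 106 (H) > 76 (E) > 56 (D) > …
G wins with the highest bid; price is set by the runner-up at €121.

G pays €121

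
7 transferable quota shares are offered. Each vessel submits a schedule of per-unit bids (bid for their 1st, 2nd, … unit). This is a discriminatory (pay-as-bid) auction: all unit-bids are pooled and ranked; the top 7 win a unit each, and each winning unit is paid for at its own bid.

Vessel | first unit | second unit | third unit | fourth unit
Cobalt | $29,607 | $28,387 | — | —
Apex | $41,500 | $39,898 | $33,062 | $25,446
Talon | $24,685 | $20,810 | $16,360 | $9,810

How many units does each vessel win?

Apex 4, Cobalt 2, Talon 1

All unit-bids, highest first — top 7: 41,500 (Apex-1), 39,898 (Apex-2), 33,062 (Apex-3), 29,607 (Cobalt-1), 28,387 (Cobalt-2), 25,446 (Apex-4), 24,685 (Talon-1)
Next rejected bid: $20,810 (not a price — pay-as-bid).
Allocation: Apex 4, Cobalt 2, Talon 1.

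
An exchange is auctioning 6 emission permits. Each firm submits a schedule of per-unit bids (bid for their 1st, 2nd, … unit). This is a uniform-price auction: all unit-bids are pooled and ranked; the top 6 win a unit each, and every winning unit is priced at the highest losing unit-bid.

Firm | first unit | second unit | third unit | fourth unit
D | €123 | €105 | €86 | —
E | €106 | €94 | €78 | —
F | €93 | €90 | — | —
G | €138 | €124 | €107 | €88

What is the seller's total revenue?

Total revenue: €564

Pooled unit-bids ranked (top 6): 138 (G-1), 124 (G-2), 123 (D-1), 107 (G-3), 106 (E-1), 105 (D-2)
The (k+1)-th unit-bid is €94.
Allocation: D 2, E 1, G 3. Every unit priced at €94.
Revenue = 6 × 94 = €564.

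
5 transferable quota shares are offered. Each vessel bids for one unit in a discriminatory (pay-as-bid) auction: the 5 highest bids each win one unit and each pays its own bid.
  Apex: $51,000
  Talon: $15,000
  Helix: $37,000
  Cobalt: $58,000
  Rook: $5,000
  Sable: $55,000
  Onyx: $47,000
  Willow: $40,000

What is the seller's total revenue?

Total revenue: $251,000

Sorting: 58,000 (Cobalt), 55,000 (Sable), 51,000 (Apex), 47,000 (Onyx), 40,000 (Willow), 37,000 (Helix), 15,000 (Talon), …
Winners (5 units): Cobalt, Sable, Apex, Onyx, Willow.
Total revenue = 58,000 + 55,000 + 51,000 + 47,000 + 40,000 = $251,000.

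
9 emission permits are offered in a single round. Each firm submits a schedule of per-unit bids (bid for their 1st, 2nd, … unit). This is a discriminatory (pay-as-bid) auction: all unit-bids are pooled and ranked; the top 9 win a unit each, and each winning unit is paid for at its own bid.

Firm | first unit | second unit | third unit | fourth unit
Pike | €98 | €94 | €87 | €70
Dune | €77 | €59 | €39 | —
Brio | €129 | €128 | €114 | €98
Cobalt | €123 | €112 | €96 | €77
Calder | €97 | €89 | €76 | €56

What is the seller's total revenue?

Merging the schedules and taking the best 9: 129 (Brio-1), 128 (Brio-2), 123 (Cobalt-1), 114 (Brio-3), 112 (Cobalt-2), 98 (Pike-1), 98 (Brio-4), 97 (Calder-1), 96 (Cobalt-3)
Next rejected bid: €94 (not a price — pay-as-bid).
Each winning unit pays its own bid.
Revenue = 129 + 128 + 123 + 114 + 112 + 98 + 98 + 97 + 96 = €995.

Total revenue: €995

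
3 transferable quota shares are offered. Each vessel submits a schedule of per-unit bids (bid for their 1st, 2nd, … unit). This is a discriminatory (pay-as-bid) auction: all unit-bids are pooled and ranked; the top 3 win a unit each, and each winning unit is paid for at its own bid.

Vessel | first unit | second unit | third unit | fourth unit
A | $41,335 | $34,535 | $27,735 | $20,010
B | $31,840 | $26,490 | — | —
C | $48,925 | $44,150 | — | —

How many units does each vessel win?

A 1, C 2

Merging the schedules and taking the best 3: 48,925 (C-1), 44,150 (C-2), 41,335 (A-1)
Next rejected bid: $34,535 (not a price — pay-as-bid).
Allocation: A 1, C 2.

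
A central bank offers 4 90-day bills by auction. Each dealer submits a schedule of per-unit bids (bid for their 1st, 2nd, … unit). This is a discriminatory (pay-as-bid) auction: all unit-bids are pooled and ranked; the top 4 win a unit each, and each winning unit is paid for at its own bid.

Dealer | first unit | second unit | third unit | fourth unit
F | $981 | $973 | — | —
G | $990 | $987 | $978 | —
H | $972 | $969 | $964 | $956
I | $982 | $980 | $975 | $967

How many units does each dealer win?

Pooled unit-bids ranked (top 4): 990 (G-1), 987 (G-2), 982 (I-1), 981 (F-1)
Next rejected bid: $980 (not a price — pay-as-bid).
Allocation: F 1, G 2, I 1.

F 1, G 2, I 1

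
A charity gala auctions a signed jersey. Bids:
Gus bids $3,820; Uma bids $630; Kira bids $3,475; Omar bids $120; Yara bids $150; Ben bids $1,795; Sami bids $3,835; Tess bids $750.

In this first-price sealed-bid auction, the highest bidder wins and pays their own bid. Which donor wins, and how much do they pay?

Bids ranked: 3,835 (Sami) > 3,820 (Gus) > 3,475 (Kira) > 1,795 (Ben) > 750 (Tess) > 630 (Uma) > …
Sami has the highest bid and pays exactly that: $3,835.

Sami pays $3,835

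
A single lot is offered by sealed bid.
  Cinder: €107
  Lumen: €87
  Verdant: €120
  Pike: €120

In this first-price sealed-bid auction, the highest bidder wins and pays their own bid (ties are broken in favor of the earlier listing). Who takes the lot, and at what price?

Verdant pays €120

Rule: the highest bidder wins and pays their own bid.
Bids in order: 120 (Verdant) > 120 (Pike) > 107 (Cinder) > 87 (Lumen)
Verdant and Pike tie at €120; tie-break gives it to Verdant.
First-price: Verdant pays what they bid, €120.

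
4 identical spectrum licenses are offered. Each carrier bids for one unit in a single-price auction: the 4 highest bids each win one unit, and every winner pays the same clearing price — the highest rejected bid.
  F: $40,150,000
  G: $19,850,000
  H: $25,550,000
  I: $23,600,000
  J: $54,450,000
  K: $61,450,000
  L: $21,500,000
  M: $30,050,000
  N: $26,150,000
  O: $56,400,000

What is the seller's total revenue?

Total revenue: $120,200,000

Sorting: 61,450,000 (K), 56,400,000 (O), 54,450,000 (J), 40,150,000 (F), 30,050,000 (M), 26,150,000 (N), …
Winners (4 units): K, O, J, F.
Highest unsuccessful bid: $30,050,000 → clearing price.
Total revenue = 4 × $30,050,000 = $120,200,000.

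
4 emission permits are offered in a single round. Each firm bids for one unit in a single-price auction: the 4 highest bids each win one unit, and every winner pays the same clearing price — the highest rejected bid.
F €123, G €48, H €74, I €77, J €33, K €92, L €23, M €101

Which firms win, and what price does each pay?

F, M, K, I; each pays €74

Ordering the bids: 123 (F), 101 (M), 92 (K), 77 (I), 74 (H), 48 (G), …
Winners (4 units): F, M, K, I.
Highest unsuccessful bid: €74 → clearing price.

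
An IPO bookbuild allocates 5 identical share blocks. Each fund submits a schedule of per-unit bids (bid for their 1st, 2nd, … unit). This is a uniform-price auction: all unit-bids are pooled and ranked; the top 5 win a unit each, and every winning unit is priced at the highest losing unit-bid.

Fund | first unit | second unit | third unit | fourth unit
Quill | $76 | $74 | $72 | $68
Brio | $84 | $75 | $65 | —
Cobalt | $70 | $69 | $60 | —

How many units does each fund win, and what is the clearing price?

Brio 2, Quill 3; clearing price $70

Pooled unit-bids ranked (top 5): 84 (Brio-1), 76 (Quill-1), 75 (Brio-2), 74 (Quill-2), 72 (Quill-3)
Highest rejected unit-bid = $70.
Allocation: Brio 2, Quill 3.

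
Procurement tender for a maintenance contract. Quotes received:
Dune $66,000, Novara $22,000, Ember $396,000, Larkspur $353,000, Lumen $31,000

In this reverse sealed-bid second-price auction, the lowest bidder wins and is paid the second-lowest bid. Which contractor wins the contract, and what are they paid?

Rule: the lowest bidder wins and is paid the second-lowest bid.
Bids ranked: 22,000 (Novara) < 31,000 (Lumen) < 66,000 (Dune) < 353,000 (Larkspur) < 396,000 (Ember)
Novara is lowest; is paid the second-lowest bid, $31,000.

Novara is paid $31,000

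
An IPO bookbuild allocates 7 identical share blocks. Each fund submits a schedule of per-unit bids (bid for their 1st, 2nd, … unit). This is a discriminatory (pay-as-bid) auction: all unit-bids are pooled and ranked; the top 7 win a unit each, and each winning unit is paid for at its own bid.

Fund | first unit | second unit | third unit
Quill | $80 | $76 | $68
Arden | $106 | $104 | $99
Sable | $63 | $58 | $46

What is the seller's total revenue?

Pooled unit-bids ranked (top 7): 106 (Arden-1), 104 (Arden-2), 99 (Arden-3), 80 (Quill-1), 76 (Quill-2), 68 (Quill-3), 63 (Sable-1)
Next rejected bid: $58 (not a price — pay-as-bid).
Each winning unit pays its own bid.
Revenue = 106 + 104 + 99 + 80 + 76 + 68 + 63 = $596.

Total revenue: $596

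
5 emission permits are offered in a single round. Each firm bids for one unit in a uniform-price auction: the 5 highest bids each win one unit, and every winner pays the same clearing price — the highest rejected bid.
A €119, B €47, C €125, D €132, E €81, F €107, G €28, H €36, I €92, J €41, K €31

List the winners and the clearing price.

D, C, A, F, I; each pays €81

Ordering the bids: 132 (D), 125 (C), 119 (A), 107 (F), 92 (I), 81 (E), 47 (B), …
The 5 highest are D, C, A, F, I.
Clearing price = highest rejected bid = €81.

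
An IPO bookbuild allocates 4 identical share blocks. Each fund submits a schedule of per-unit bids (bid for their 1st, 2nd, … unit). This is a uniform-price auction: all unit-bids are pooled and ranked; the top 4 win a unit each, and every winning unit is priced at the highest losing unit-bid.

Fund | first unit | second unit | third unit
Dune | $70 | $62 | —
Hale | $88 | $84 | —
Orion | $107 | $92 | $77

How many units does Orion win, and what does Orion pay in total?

Orion: 2 units, pays $154

All unit-bids, highest first — top 4: 107 (Orion-1), 92 (Orion-2), 88 (Hale-1), 84 (Hale-2)
First bid not allocated: $77.
Orion wins 2 unit(s) at $77 each.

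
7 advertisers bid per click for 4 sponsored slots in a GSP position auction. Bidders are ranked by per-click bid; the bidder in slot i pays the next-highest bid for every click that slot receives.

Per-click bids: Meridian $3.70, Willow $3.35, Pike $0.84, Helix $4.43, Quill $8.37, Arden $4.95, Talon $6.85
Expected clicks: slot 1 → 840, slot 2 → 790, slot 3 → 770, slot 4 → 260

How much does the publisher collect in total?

Sorting advertisers: $8.37 (Quill) > $6.85 (Talon) > $4.95 (Arden) > $4.43 (Helix) > $3.70 (Meridian) > …
Slot 1: Quill pays $6.85 × 840 = $5754.00
Slot 2: Talon pays $4.95 × 790 = $3910.50
Slot 3: Arden pays $4.43 × 770 = $3411.10
Slot 4: Helix pays $3.70 × 260 = $962.00
Total = $14037.60

Total revenue: $14037.60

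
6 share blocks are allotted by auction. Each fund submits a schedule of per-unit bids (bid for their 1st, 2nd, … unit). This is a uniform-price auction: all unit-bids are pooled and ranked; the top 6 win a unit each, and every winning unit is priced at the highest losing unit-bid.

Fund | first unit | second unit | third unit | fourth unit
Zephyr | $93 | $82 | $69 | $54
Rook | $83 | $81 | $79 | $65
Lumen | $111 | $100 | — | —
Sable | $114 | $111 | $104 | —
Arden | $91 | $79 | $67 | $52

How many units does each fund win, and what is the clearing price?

Merging the schedules and taking the best 6: 114 (Sable-1), 111 (Lumen-1), 111 (Sable-2), 104 (Sable-3), 100 (Lumen-2), 93 (Zephyr-1)
Highest rejected unit-bid = $91.
Allocation: Lumen 2, Sable 3, Zephyr 1.

Lumen 2, Sable 3, Zephyr 1; clearing price $91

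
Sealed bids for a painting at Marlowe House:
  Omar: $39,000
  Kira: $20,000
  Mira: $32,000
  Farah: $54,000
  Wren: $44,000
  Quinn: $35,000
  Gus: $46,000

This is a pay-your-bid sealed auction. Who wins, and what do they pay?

Bids ranked: 54,000 (Farah) > 46,000 (Gus) > 44,000 (Wren) > 39,000 (Omar) > 35,000 (Quinn) > 32,000 (Mira) > …
Farah is highest → pays own bid, $54,000.

Farah pays $54,000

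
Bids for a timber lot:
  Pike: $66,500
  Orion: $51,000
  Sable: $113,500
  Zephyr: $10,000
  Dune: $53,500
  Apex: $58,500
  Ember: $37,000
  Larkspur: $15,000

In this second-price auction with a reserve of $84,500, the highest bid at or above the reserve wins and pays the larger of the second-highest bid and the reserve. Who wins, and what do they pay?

Sable pays $84,500

Bids ranked: 113,500 (Sable) > 66,500 (Pike) > 58,500 (Apex) > 53,500 (Dune) > 51,000 (Orion) > 37,000 (Ember) > …
Highest eligible bid: Sable at $113,500.
Second-highest bid $66,500 is below the reserve $84,500, so the reserve binds → payment $84,500.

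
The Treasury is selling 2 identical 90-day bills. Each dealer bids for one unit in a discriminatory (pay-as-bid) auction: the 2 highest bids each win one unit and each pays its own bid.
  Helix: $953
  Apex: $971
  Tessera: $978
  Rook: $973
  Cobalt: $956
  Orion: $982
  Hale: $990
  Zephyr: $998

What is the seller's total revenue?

Total revenue: $1,988

Sorting: 998 (Zephyr), 990 (Hale), 982 (Orion), 978 (Tessera), …
The 2 highest are Zephyr, Hale.
Total revenue = 998 + 990 = $1,988.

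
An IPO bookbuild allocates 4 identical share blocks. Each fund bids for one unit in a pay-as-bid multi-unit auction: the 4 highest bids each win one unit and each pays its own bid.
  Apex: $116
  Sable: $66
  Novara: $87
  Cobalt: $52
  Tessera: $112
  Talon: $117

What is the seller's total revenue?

Ordering the bids: 117 (Talon), 116 (Apex), 112 (Tessera), 87 (Novara), 66 (Sable), 52 (Cobalt)
The 4 highest are Talon, Apex, Tessera, Novara.
Total revenue = 117 + 116 + 112 + 87 = $432.

Total revenue: $432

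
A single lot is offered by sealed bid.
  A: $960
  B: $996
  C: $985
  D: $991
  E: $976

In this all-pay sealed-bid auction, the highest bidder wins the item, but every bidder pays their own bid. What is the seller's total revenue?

Bids in order: 996 (B) > 991 (D) > 985 (C) > 976 (E) > 960 (A)
B wins with the top bid; all bids are sunk regardless.
Every bidder forfeits their bid regardless of winning.
Revenue = 960 + 996 + 985 + 991 + 976 = $4,908.

Total revenue: $4,908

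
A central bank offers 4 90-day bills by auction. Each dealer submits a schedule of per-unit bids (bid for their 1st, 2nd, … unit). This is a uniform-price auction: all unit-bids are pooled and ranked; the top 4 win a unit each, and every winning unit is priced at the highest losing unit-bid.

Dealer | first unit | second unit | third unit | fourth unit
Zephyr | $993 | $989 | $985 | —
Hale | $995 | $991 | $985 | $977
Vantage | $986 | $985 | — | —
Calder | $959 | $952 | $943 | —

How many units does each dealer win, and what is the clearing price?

All unit-bids, highest first — top 4: 995 (Hale-1), 993 (Zephyr-1), 991 (Hale-2), 989 (Zephyr-2)
Highest rejected unit-bid = $986.
Allocation: Hale 2, Zephyr 2.

Hale 2, Zephyr 2; clearing price $986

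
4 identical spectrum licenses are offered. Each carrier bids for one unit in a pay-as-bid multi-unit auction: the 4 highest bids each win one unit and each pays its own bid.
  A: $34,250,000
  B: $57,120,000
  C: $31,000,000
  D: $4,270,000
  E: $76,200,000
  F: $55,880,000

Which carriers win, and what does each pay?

Sorting: 76,200,000 (E), 57,120,000 (B), 55,880,000 (F), 34,250,000 (A), 31,000,000 (C), 4,270,000 (D)
The 4 highest are E, B, F, A.
Each winner pays its own bid: E $76,200,000, B $57,120,000, F $55,880,000, A $34,250,000.

E $76,200,000, B $57,120,000, F $55,880,000, A $34,250,000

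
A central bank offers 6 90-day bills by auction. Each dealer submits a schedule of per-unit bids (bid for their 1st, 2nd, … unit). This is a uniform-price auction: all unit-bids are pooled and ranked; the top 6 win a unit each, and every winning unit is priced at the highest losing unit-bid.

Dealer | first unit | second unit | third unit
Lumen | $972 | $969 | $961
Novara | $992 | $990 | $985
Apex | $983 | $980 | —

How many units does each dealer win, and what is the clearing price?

Apex 2, Lumen 1, Novara 3; clearing price $969

Merging the schedules and taking the best 6: 992 (Novara-1), 990 (Novara-2), 985 (Novara-3), 983 (Apex-1), 980 (Apex-2), 972 (Lumen-1)
The (k+1)-th unit-bid is $969.
Allocation: Apex 2, Lumen 1, Novara 3.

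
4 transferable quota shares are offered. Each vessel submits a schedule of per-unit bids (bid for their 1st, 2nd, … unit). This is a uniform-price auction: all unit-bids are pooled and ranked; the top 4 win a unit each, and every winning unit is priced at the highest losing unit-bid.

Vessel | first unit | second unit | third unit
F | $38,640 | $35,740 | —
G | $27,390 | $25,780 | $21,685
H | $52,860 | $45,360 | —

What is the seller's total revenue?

All unit-bids, highest first — top 4: 52,860 (H-1), 45,360 (H-2), 38,640 (F-1), 35,740 (F-2)
Highest rejected unit-bid = $27,390.
Allocation: F 2, H 2. Every unit priced at $27,390.
Revenue = 4 × 27,390 = $109,560.

Total revenue: $109,560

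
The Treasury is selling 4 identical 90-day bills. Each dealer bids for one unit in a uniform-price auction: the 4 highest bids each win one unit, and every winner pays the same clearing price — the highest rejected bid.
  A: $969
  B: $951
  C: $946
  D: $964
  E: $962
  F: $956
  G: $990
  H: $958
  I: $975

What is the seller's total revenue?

Ordering the bids: 990 (G), 975 (I), 969 (A), 964 (D), 962 (E), 958 (H), …
Winners (4 units): G, I, A, D.
First losing bid is E's $962, which sets the uniform price.
Total revenue = 4 × $962 = $3,848.

Total revenue: $3,848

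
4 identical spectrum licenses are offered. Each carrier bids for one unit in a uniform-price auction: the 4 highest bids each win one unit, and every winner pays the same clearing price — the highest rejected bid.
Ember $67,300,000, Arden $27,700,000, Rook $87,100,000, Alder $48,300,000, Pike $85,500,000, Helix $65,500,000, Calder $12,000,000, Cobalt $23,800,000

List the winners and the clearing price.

Ordering the bids: 87,100,000 (Rook), 85,500,000 (Pike), 67,300,000 (Ember), 65,500,000 (Helix), 48,300,000 (Alder), 27,700,000 (Arden), …
Winners (4 units): Rook, Pike, Ember, Helix.
Highest unsuccessful bid: $48,300,000 → clearing price.

Rook, Pike, Ember, Helix; each pays $48,300,000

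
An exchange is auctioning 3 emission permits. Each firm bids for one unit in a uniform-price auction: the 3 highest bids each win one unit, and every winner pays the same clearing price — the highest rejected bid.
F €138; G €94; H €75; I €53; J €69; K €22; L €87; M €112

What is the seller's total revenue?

Sorting: 138 (F), 112 (M), 94 (G), 87 (L), 75 (H), …
The 3 highest are F, M, G.
First losing bid is L's €87, which sets the uniform price.
Total revenue = 3 × €87 = €261.

Total revenue: €261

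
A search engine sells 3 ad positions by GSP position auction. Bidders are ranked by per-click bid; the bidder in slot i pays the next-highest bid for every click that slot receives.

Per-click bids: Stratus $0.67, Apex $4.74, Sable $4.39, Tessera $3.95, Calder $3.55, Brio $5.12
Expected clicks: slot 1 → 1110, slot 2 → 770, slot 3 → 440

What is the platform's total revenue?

Total revenue: $10379.70

Ranked by bid: $5.12 (Brio) > $4.74 (Apex) > $4.39 (Sable) > $3.95 (Tessera) > …
Slot 1: Brio pays $4.74 × 1110 = $5261.40
Slot 2: Apex pays $4.39 × 770 = $3380.30
Slot 3: Sable pays $3.95 × 440 = $1738.00
Total = $10379.70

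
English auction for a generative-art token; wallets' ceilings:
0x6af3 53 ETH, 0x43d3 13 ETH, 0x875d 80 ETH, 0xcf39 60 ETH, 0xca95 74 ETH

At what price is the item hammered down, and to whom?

0x875d wins at 74 ETH

Limits ranked: 80 (0x875d) > 74 (0xca95) > 60 (0xcf39) > 53 (0x6af3) > 13 (0x43d3)
Once the price passes 74 ETH, only 0x875d is left; the hammer falls at 0xca95's limit of 74 ETH.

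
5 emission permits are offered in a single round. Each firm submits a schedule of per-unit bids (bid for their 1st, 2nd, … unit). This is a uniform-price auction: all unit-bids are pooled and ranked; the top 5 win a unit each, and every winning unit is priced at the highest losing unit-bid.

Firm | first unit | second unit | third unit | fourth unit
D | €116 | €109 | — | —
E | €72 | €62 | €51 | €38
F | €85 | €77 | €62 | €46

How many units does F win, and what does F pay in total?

F: 2 units, pays €124

Merging the schedules and taking the best 5: 116 (D-1), 109 (D-2), 85 (F-1), 77 (F-2), 72 (E-1)
Highest rejected unit-bid = €62.
F wins 2 unit(s) at €62 each.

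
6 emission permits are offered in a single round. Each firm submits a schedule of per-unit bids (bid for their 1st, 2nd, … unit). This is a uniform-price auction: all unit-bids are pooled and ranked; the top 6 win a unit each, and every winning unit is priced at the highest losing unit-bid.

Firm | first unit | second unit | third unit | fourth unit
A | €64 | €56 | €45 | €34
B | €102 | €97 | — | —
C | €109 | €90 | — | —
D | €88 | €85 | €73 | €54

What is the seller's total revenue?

All unit-bids, highest first — top 6: 109 (C-1), 102 (B-1), 97 (B-2), 90 (C-2), 88 (D-1), 85 (D-2)
First bid not allocated: €73.
Allocation: B 2, C 2, D 2. Every unit priced at €73.
Revenue = 6 × 73 = €438.

Total revenue: €438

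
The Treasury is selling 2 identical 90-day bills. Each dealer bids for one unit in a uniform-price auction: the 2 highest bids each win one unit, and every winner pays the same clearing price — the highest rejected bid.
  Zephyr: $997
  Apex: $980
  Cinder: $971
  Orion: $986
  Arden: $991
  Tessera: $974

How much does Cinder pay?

Cinder pays $0

Sorting: 997 (Zephyr), 991 (Arden), 986 (Orion), 980 (Apex), …
The 2 highest are Zephyr, Arden.
Highest unsuccessful bid: $986 → clearing price.
Cinder does not win → pays $0.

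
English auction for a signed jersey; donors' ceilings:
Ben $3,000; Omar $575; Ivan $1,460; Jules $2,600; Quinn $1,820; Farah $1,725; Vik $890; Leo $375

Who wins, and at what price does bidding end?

Limits in order: 3,000 (Ben) > 2,600 (Jules) > 1,820 (Quinn) > 1,725 (Farah) > 1,460 (Ivan) > 890 (Vik) > …
Jules is the last rival to drop out, at $2,600; Ben remains and wins at that price.

Ben wins at $2,600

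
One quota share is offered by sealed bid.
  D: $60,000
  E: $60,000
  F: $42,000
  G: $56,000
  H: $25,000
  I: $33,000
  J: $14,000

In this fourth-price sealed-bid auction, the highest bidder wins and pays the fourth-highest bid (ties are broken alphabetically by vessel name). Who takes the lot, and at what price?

D pays $42,000

Bids in order: 60,000 (D) > 60,000 (E) > 56,000 (G) > 42,000 (F) > 33,000 (I) > 25,000 (H) > …
D and E tie at $60,000; tie-break gives it to D.
D wins; payment is bid #4 in the ranking = $42,000.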